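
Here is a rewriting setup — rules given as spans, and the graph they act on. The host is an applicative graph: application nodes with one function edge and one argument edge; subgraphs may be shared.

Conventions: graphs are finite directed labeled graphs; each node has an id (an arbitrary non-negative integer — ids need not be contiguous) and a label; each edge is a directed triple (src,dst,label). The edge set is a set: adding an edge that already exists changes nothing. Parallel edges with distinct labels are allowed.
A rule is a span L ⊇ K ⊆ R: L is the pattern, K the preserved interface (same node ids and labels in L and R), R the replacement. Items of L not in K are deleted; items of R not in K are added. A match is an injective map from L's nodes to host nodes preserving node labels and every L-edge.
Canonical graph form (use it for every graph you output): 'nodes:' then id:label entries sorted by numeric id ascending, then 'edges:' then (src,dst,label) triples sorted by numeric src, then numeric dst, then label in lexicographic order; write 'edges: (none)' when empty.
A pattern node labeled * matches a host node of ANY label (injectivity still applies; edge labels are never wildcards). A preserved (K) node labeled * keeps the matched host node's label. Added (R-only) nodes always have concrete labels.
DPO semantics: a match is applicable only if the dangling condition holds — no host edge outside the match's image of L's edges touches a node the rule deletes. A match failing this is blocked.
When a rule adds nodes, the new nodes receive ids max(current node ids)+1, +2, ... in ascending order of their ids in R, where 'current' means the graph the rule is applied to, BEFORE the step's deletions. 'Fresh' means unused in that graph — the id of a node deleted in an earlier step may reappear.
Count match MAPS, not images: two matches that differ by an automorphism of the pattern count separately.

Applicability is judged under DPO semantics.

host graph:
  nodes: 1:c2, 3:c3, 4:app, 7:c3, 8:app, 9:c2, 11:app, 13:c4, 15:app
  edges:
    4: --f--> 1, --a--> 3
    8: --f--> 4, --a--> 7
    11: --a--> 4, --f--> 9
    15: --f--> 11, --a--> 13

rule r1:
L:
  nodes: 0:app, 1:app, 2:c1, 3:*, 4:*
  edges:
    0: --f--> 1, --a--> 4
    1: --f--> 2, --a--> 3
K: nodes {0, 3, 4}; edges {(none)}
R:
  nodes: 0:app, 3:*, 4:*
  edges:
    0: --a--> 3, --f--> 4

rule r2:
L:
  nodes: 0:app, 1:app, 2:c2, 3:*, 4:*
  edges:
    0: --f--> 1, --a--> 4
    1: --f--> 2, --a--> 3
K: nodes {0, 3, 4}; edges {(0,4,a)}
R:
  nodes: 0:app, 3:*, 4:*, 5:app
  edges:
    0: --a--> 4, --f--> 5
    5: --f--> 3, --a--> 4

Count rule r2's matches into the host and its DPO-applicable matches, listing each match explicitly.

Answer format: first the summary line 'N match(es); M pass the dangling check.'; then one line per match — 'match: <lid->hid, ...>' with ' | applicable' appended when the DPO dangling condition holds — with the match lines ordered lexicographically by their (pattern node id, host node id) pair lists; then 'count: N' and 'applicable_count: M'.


2 match(es); 1 pass the dangling check.
match: 0->8, 1->4, 2->1, 3->3, 4->7
match: 0->15, 1->11, 2->9, 3->4, 4->13 | applicable
count: 2
applicable_count: 1


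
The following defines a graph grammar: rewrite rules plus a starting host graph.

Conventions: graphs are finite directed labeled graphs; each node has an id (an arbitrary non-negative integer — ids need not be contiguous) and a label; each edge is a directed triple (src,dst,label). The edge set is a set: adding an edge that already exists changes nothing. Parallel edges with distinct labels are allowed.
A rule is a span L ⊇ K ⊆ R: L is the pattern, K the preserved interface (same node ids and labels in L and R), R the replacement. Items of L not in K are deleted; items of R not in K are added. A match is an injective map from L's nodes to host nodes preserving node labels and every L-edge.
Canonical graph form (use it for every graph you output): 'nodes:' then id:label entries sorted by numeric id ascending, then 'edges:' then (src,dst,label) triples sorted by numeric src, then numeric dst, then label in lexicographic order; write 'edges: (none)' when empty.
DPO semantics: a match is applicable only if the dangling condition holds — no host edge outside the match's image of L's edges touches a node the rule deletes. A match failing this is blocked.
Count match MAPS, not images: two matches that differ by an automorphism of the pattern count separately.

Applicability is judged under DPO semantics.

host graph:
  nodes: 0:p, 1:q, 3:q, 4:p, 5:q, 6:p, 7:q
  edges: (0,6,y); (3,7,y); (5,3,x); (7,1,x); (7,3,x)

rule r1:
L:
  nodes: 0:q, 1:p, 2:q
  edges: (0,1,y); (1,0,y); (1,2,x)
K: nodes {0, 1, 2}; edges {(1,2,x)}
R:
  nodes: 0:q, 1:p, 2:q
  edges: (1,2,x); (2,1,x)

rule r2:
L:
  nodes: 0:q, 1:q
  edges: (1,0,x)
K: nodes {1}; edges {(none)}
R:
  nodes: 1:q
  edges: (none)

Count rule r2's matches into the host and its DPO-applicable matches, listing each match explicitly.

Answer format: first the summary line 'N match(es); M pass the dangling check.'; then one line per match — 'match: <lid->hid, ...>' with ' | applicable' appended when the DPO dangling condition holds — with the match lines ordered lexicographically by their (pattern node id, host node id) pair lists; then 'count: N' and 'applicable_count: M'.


3 match(es); 1 pass the dangling check.
match: 0->1, 1->7 | applicable
match: 0->3, 1->5
match: 0->3, 1->7
count: 3
applicable_count: 1


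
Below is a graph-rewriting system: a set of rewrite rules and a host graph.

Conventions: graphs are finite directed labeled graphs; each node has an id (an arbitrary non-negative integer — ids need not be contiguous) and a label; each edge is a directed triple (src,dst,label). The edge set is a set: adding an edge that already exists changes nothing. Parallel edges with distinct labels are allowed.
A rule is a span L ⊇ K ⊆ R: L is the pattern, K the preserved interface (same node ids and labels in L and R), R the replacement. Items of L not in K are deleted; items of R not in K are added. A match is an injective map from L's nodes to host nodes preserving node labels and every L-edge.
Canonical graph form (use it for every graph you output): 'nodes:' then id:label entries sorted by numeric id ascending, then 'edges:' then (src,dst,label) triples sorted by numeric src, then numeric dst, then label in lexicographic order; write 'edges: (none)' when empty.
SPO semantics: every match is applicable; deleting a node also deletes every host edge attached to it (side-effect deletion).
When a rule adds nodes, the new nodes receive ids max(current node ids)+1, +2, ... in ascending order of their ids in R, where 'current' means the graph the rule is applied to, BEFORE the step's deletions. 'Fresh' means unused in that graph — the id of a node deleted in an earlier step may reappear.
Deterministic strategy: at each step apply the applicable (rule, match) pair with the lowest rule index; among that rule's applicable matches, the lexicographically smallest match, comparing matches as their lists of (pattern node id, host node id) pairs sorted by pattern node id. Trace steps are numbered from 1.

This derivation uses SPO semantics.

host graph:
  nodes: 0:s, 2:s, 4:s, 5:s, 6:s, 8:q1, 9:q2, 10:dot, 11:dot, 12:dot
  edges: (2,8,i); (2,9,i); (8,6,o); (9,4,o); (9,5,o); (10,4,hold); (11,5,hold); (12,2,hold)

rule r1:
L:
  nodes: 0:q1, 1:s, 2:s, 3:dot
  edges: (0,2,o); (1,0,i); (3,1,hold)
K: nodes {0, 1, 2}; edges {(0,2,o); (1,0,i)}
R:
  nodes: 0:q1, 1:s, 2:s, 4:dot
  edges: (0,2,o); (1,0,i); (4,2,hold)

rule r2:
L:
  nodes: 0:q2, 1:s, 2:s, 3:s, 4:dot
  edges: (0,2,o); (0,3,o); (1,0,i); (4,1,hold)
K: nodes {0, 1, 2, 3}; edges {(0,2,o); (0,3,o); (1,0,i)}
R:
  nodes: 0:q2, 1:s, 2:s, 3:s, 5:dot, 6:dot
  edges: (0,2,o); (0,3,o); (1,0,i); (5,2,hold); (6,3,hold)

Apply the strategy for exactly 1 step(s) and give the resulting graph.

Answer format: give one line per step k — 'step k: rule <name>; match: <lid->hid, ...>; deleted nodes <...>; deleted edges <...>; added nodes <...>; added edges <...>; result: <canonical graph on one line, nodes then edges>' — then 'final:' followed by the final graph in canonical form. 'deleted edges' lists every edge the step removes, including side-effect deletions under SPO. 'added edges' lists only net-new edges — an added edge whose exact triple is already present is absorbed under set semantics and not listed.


step 1: rule r1; match: 0->8, 1->2, 2->6, 3->12; deleted nodes 12; deleted edges (12,2,hold); added nodes 13; added edges (13,6,hold); result: nodes: 0:s, 2:s, 4:s, 5:s, 6:s, 8:q1, 9:q2, 10:dot, 11:dot, 13:dot edges: (2,8,i); (2,9,i); (8,6,o); (9,4,o); (9,5,o); (10,4,hold); (11,5,hold); (13,6,hold)
final:
nodes: 0:s, 2:s, 4:s, 5:s, 6:s, 8:q1, 9:q2, 10:dot, 11:dot, 13:dot
edges: (2,8,i); (2,9,i); (8,6,o); (9,4,o); (9,5,o); (10,4,hold); (11,5,hold); (13,6,hold)


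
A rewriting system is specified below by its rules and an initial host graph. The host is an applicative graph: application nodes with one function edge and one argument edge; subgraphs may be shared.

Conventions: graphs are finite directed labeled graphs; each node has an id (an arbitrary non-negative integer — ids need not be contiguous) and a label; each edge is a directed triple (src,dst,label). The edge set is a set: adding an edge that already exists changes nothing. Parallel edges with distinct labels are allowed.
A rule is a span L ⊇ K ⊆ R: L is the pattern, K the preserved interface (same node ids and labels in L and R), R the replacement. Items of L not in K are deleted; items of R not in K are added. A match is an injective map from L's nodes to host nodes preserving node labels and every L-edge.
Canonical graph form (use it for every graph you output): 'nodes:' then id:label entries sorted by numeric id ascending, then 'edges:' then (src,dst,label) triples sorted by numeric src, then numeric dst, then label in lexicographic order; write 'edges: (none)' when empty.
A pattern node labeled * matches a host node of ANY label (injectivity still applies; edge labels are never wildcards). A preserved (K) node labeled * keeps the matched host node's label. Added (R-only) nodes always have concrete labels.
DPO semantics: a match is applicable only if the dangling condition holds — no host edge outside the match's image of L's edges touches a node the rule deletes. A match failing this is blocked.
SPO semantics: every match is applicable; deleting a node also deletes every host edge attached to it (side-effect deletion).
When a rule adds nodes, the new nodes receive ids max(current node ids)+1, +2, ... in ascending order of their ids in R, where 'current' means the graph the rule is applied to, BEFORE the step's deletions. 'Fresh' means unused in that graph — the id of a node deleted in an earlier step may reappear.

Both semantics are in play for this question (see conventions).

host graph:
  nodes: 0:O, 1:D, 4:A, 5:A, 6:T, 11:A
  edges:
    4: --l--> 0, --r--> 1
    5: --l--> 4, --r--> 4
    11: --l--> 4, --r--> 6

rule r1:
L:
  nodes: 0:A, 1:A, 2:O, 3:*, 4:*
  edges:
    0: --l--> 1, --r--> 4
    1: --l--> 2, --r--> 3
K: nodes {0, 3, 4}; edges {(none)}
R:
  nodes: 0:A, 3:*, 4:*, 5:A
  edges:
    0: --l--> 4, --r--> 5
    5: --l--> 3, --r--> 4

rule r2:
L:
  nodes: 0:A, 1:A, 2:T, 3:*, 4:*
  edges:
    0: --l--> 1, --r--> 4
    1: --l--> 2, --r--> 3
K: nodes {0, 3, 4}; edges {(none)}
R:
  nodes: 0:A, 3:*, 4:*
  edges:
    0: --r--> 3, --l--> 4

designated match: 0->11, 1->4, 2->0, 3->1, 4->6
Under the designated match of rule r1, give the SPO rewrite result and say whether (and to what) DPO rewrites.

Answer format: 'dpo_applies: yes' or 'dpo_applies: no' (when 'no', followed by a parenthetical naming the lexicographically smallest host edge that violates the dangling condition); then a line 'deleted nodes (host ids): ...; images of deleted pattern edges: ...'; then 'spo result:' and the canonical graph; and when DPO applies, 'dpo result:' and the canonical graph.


dpo_applies: no
(the rule deletes node 4, which keeps host edge (5,4,l) outside the match image — the dangling condition fails, DPO blocks; SPO proceeds and side-deletes such edges)
deleted nodes (host ids): 0, 4; images of deleted pattern edges: (4,0,l); (4,1,r); (11,4,l); (11,6,r)
spo result:
nodes: 1:D, 5:A, 6:T, 11:A, 12:A
edges: (11,6,l); (11,12,r); (12,1,l); (12,6,r)


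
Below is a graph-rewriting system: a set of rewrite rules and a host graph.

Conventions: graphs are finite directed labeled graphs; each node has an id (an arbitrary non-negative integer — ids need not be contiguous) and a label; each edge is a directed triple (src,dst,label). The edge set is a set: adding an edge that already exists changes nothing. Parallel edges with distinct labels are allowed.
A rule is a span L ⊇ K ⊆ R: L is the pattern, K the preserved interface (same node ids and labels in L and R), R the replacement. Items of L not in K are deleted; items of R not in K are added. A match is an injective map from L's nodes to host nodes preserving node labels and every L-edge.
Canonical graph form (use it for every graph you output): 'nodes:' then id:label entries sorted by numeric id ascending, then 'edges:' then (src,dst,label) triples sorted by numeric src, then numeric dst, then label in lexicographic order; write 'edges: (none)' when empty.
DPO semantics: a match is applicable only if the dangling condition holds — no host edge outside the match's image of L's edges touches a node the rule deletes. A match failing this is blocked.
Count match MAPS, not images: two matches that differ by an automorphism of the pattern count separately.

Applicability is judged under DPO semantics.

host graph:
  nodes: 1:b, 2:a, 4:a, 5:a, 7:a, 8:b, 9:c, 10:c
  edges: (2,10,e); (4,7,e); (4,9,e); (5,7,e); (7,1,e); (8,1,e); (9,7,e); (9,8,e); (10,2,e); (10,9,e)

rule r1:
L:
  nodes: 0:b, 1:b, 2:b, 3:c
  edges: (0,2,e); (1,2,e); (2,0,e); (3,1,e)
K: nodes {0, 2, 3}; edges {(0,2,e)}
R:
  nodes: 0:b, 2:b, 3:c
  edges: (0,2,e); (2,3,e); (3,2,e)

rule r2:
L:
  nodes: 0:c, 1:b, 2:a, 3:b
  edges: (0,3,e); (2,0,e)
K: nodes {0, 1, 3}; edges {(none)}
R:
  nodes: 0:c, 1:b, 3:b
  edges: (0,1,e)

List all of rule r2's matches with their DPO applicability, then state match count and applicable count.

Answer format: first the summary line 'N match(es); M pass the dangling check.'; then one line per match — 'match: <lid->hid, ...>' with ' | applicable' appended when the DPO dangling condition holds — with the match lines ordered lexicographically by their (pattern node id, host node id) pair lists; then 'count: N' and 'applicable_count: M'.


1 match(es); 0 pass the dangling check.
match: 0->9, 1->1, 2->4, 3->8
count: 1
applicable_count: 0


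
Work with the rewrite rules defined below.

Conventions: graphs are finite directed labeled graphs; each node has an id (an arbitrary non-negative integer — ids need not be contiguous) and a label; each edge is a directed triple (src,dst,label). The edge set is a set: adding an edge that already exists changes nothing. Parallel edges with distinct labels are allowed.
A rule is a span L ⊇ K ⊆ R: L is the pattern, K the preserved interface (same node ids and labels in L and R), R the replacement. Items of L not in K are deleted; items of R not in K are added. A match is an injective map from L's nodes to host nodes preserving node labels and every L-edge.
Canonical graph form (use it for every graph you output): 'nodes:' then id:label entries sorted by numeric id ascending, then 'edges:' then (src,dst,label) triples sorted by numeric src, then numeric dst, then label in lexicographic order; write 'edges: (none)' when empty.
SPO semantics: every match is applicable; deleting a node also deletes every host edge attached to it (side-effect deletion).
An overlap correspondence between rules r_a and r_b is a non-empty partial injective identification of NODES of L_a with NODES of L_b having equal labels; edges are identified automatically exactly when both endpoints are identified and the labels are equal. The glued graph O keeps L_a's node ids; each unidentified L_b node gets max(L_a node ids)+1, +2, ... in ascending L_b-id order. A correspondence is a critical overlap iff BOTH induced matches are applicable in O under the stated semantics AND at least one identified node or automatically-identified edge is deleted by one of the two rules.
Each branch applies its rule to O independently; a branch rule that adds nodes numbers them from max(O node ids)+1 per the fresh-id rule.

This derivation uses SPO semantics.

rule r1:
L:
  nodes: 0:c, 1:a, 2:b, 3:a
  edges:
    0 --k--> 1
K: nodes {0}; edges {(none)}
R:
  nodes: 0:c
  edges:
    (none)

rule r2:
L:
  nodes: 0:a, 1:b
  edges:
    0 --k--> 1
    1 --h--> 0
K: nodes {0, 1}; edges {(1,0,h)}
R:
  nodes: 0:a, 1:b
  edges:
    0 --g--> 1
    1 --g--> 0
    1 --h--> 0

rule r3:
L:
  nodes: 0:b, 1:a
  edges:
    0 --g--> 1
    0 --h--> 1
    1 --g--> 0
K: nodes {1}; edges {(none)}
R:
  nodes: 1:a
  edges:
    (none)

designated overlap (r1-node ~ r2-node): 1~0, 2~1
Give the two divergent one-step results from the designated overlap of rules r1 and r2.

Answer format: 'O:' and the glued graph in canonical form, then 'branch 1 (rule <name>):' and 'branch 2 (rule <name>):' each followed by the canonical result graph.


O:
nodes: 0:c, 1:a, 2:b, 3:a
edges: (0,1,k); (1,2,k); (2,1,h)
branch 1 (rule r1):
nodes: 0:c
edges: (none)
branch 2 (rule r2):
nodes: 0:c, 1:a, 2:b, 3:a
edges: (0,1,k); (1,2,g); (2,1,g); (2,1,h)


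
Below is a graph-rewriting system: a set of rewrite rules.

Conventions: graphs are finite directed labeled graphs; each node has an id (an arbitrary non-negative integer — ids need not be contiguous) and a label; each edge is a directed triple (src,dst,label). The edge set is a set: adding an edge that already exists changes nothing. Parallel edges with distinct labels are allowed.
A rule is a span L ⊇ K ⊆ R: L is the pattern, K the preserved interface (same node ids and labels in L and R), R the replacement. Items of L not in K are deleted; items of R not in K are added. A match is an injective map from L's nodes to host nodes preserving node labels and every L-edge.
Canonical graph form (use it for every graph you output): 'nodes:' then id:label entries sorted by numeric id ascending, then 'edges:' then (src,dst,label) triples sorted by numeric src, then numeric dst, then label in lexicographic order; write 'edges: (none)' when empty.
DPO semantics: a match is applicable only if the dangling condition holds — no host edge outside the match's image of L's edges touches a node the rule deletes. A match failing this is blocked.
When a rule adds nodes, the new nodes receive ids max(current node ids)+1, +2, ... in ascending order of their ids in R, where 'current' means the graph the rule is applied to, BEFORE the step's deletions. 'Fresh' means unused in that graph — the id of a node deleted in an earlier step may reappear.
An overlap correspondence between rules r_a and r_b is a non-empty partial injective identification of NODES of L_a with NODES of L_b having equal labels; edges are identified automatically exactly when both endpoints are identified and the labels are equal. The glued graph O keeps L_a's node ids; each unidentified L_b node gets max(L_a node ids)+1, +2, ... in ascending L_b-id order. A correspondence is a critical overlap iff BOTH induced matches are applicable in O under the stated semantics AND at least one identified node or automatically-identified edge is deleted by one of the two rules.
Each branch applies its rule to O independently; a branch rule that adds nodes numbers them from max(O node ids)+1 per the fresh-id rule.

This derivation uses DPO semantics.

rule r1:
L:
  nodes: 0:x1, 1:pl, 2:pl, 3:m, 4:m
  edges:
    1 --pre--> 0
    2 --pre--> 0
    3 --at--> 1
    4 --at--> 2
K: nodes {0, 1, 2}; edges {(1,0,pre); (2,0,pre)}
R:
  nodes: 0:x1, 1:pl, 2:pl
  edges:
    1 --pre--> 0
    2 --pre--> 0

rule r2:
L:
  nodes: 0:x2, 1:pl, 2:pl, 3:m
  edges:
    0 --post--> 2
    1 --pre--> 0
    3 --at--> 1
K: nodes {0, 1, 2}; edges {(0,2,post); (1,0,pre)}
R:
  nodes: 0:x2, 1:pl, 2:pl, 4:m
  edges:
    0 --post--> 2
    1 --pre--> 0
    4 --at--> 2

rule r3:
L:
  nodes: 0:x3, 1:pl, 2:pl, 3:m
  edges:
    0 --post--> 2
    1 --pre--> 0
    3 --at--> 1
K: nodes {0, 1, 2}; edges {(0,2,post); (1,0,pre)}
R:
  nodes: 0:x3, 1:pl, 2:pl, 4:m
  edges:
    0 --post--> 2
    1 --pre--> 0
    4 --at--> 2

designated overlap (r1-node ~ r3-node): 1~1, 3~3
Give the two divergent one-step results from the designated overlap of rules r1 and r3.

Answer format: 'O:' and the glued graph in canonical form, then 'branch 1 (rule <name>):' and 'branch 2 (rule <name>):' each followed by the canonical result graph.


O:
nodes: 0:x1, 1:pl, 2:pl, 3:m, 4:m, 5:x3, 6:pl
edges: (1,0,pre); (1,5,pre); (2,0,pre); (3,1,at); (4,2,at); (5,6,post)
branch 1 (rule r1):
nodes: 0:x1, 1:pl, 2:pl, 5:x3, 6:pl
edges: (1,0,pre); (1,5,pre); (2,0,pre); (5,6,post)
branch 2 (rule r3):
nodes: 0:x1, 1:pl, 2:pl, 4:m, 5:x3, 6:pl, 7:m
edges: (1,0,pre); (1,5,pre); (2,0,pre); (4,2,at); (5,6,post); (7,6,at)


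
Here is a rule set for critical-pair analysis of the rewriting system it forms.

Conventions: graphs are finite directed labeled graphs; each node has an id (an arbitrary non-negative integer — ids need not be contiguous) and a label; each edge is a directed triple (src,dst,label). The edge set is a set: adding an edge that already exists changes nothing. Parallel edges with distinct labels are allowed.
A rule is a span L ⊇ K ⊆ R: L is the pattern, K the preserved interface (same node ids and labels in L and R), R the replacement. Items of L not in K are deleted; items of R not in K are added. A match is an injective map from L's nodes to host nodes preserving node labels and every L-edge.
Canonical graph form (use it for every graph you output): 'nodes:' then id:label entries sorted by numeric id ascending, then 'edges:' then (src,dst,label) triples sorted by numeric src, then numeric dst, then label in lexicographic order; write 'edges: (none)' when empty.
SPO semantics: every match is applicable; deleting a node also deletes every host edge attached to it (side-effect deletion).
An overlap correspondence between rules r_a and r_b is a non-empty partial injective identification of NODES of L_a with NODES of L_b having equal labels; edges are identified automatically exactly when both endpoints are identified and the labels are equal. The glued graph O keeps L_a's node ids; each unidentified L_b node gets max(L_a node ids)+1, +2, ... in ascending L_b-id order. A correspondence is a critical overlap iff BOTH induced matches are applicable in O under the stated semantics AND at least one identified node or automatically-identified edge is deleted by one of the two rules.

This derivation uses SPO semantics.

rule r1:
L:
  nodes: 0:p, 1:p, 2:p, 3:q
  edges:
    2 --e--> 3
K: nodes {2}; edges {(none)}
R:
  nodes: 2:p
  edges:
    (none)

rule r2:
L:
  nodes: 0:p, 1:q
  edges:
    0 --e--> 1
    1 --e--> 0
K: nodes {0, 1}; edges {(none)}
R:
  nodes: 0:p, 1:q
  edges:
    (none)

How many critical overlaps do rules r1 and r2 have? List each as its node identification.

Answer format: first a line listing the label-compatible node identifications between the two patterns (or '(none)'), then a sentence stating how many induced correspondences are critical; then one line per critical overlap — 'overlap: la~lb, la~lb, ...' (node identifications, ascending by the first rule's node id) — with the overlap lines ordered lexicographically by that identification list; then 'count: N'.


label-compatible node identifications between L(r1) and L(r2): 0~0, 1~0, 2~0, 3~1
6 of the induced correspondences are critical overlaps of r1 and r2.
overlap: 0~0
overlap: 0~0, 3~1
overlap: 1~0
overlap: 1~0, 3~1
overlap: 2~0, 3~1
overlap: 3~1
count: 6


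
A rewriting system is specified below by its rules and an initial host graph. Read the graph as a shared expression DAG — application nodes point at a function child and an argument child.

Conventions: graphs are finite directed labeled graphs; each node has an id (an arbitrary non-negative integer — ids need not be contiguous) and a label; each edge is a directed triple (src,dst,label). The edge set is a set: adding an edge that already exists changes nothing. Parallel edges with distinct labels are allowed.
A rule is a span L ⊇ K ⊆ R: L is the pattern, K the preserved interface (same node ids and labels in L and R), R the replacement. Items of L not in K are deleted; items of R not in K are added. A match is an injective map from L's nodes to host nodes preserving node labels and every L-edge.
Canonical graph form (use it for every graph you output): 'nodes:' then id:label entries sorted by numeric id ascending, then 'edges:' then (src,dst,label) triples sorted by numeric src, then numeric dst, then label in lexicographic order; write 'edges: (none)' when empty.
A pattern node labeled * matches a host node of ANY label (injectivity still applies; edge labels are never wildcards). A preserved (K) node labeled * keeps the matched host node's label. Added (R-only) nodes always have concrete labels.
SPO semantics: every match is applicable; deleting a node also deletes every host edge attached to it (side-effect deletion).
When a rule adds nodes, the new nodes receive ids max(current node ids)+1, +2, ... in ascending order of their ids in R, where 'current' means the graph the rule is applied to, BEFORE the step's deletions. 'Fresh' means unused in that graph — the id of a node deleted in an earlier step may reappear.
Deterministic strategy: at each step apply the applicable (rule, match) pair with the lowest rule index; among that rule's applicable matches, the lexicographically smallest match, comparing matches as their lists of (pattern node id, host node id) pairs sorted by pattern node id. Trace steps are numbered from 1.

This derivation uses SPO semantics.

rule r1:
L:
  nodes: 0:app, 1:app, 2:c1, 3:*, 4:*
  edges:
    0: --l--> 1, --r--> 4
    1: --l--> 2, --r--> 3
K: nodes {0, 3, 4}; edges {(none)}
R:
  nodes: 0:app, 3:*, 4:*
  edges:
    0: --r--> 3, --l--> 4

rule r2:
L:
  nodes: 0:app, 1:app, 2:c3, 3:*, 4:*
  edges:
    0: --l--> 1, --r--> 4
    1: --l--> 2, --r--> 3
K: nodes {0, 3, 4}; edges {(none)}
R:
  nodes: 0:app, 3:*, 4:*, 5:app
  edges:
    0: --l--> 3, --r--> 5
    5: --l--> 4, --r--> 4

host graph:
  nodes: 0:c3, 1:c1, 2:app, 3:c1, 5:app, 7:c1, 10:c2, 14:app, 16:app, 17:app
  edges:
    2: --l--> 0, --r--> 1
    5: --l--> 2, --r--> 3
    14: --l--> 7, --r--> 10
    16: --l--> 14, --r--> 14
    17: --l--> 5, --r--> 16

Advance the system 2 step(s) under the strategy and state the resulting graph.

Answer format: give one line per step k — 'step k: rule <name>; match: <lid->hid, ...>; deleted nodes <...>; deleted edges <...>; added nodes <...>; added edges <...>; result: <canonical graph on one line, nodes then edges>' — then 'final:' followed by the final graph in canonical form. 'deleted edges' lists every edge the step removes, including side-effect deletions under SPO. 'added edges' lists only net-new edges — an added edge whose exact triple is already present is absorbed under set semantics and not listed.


step 1: rule r2; match: 0->5, 1->2, 2->0, 3->1, 4->3; deleted nodes 0, 2; deleted edges (2,0,l); (2,1,r); (5,2,l); (5,3,r); added nodes 18; added edges (5,1,l); (5,18,r); (18,3,l); (18,3,r); result: nodes: 1:c1, 3:c1, 5:app, 7:c1, 10:c2, 14:app, 16:app, 17:app, 18:app edges: (5,1,l); (5,18,r); (14,7,l); (14,10,r); (16,14,l); (16,14,r); (17,5,l); (17,16,r); (18,3,l); (18,3,r)
step 2: rule r1; match: 0->17, 1->5, 2->1, 3->18, 4->16; deleted nodes 1, 5; deleted edges (5,1,l); (5,18,r); (17,5,l); (17,16,r); added nodes (none); added edges (17,16,l); (17,18,r); result: nodes: 3:c1, 7:c1, 10:c2, 14:app, 16:app, 17:app, 18:app edges: (14,7,l); (14,10,r); (16,14,l); (16,14,r); (17,16,l); (17,18,r); (18,3,l); (18,3,r)
final:
nodes: 3:c1, 7:c1, 10:c2, 14:app, 16:app, 17:app, 18:app
edges: (14,7,l); (14,10,r); (16,14,l); (16,14,r); (17,16,l); (17,18,r); (18,3,l); (18,3,r)


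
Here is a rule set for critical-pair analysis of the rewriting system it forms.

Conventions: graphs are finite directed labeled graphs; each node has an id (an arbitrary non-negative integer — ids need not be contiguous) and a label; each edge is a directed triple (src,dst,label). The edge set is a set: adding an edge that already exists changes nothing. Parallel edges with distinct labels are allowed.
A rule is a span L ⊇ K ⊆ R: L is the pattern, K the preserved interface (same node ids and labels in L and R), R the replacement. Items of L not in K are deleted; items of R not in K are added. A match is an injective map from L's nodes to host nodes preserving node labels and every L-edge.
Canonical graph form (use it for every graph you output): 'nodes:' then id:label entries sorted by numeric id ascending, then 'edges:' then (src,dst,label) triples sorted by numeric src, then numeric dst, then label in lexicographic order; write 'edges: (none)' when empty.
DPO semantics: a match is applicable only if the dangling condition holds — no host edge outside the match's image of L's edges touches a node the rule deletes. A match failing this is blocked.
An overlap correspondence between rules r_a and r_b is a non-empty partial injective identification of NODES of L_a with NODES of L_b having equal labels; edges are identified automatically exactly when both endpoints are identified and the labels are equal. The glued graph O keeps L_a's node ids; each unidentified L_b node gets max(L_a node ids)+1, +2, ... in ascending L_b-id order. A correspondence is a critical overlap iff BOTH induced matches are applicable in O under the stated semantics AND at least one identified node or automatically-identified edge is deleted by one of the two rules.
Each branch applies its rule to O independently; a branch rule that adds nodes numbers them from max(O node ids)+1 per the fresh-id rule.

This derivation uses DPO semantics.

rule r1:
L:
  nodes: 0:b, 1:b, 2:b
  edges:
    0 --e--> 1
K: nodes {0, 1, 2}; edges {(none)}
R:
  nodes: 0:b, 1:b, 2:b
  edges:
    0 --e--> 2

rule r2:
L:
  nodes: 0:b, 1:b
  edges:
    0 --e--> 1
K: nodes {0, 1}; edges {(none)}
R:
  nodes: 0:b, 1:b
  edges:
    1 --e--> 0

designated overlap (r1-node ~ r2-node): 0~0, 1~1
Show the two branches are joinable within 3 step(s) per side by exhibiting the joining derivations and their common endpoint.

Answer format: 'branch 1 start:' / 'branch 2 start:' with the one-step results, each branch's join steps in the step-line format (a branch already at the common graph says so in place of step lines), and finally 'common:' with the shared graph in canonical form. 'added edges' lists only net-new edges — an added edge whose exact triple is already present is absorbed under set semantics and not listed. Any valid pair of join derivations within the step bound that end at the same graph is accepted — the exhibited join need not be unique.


branch 1 start:
nodes: 0:b, 1:b, 2:b
edges: (0,2,e)
branch 2 start:
nodes: 0:b, 1:b, 2:b
edges: (1,0,e)
branch 1 step 1: rule r1; match: 0->0, 1->2, 2->1; deleted nodes (none); deleted edges (0,2,e); added nodes (none); added edges (0,1,e); result: nodes: 0:b, 1:b, 2:b edges: (0,1,e)
branch 2 step 1: rule r2; match: 0->1, 1->0; deleted nodes (none); deleted edges (1,0,e); added nodes (none); added edges (0,1,e); result: nodes: 0:b, 1:b, 2:b edges: (0,1,e)
common:
nodes: 0:b, 1:b, 2:b
edges: (0,1,e)


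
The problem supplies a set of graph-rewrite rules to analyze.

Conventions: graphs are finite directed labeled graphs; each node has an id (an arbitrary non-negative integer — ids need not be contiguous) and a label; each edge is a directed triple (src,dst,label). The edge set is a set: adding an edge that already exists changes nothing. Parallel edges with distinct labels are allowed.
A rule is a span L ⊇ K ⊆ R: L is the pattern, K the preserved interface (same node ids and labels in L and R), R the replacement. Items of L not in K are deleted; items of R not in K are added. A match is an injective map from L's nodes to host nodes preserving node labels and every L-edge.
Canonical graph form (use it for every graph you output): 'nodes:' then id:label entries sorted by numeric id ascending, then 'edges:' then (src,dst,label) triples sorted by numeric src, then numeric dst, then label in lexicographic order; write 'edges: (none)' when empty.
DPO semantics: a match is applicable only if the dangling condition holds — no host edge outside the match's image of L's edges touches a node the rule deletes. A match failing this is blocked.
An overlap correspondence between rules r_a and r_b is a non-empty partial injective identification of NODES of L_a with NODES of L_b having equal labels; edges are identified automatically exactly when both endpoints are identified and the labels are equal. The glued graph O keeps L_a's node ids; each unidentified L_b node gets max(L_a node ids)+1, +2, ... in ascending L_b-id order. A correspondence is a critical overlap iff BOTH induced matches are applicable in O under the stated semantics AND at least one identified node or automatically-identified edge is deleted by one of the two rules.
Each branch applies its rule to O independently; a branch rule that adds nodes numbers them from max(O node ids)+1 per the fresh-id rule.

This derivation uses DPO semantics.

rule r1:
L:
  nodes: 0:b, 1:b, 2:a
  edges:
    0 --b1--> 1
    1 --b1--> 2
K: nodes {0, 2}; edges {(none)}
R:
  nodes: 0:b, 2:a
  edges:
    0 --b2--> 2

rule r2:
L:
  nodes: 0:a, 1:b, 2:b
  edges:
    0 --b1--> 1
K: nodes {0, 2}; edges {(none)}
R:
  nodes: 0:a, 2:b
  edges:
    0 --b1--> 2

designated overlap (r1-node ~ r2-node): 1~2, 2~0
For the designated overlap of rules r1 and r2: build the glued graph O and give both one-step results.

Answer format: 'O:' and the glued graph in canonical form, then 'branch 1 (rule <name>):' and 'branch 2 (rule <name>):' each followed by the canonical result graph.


O:
nodes: 0:b, 1:b, 2:a, 3:b
edges: (0,1,b1); (1,2,b1); (2,3,b1)
branch 1 (rule r1):
nodes: 0:b, 2:a, 3:b
edges: (0,2,b2); (2,3,b1)
branch 2 (rule r2):
nodes: 0:b, 1:b, 2:a
edges: (0,1,b1); (1,2,b1); (2,1,b1)


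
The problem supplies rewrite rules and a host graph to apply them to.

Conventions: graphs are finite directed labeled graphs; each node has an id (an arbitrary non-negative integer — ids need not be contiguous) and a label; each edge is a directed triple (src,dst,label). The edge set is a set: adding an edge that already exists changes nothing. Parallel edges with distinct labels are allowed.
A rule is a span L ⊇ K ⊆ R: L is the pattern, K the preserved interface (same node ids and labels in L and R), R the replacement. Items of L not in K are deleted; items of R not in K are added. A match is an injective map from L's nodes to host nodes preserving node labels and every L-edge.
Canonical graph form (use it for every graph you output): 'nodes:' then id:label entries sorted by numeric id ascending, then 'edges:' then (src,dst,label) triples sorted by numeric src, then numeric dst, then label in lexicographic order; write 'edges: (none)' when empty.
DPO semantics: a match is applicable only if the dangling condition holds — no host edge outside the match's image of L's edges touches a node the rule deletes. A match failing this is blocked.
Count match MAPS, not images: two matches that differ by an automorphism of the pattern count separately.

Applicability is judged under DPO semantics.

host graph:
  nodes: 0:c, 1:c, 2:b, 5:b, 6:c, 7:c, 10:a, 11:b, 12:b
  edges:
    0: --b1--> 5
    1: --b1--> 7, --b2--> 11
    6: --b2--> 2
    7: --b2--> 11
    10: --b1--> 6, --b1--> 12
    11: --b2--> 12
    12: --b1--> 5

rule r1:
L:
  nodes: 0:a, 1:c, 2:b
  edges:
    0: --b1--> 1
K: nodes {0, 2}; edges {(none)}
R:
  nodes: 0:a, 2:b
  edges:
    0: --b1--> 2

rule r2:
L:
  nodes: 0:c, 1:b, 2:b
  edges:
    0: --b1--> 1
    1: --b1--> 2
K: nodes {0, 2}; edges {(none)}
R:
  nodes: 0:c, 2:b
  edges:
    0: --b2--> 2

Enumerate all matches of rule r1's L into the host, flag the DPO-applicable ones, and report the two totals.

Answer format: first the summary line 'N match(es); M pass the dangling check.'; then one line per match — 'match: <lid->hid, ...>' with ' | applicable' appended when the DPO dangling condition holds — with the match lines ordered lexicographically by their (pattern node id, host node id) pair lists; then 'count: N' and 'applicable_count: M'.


4 match(es); 0 pass the dangling check.
match: 0->10, 1->6, 2->2
match: 0->10, 1->6, 2->5
match: 0->10, 1->6, 2->11
match: 0->10, 1->6, 2->12
count: 4
applicable_count: 0


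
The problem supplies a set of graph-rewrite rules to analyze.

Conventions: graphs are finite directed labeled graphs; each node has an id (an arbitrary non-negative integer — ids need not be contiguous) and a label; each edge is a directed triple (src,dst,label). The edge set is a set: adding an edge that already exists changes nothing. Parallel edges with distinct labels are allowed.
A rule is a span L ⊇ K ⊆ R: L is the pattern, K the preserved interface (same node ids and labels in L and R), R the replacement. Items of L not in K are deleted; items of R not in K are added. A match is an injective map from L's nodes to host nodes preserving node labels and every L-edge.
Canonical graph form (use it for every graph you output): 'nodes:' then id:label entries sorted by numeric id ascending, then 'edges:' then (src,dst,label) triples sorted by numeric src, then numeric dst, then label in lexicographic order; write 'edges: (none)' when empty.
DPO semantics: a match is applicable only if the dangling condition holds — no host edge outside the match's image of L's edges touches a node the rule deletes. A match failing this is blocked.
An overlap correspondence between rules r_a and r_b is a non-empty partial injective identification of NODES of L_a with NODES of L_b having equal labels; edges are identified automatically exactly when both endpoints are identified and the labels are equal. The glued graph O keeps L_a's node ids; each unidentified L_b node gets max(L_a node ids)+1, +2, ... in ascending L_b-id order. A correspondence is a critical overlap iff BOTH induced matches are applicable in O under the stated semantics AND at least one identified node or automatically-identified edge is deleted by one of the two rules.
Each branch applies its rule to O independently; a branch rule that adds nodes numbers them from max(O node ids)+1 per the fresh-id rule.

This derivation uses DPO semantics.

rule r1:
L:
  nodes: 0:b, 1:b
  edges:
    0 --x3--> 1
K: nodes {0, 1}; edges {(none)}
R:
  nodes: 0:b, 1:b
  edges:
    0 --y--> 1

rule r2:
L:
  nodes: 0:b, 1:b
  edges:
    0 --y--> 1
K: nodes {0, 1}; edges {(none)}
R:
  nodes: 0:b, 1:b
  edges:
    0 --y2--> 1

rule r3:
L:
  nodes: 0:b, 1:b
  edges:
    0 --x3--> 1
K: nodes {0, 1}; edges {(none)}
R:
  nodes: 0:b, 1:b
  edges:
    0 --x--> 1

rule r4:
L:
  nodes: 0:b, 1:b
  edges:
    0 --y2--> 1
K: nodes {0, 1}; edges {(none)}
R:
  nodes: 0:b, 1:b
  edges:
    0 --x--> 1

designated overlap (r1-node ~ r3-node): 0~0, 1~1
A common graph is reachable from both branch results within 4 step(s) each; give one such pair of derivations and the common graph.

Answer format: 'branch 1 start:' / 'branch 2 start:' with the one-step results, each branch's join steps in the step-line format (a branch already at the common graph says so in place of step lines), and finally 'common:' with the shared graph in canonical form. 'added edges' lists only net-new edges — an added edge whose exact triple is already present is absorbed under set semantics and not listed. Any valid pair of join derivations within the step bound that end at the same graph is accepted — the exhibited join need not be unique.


branch 1 start:
nodes: 0:b, 1:b
edges: (0,1,y)
branch 2 start:
nodes: 0:b, 1:b
edges: (0,1,x)
branch 1 step 1: rule r2; match: 0->0, 1->1; deleted nodes (none); deleted edges (0,1,y); added nodes (none); added edges (0,1,y2); result: nodes: 0:b, 1:b edges: (0,1,y2)
branch 1 step 2: rule r4; match: 0->0, 1->1; deleted nodes (none); deleted edges (0,1,y2); added nodes (none); added edges (0,1,x); result: nodes: 0:b, 1:b edges: (0,1,x)
branch 2: already at the common graph (0 steps)
common:
nodes: 0:b, 1:b
edges: (0,1,x)
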